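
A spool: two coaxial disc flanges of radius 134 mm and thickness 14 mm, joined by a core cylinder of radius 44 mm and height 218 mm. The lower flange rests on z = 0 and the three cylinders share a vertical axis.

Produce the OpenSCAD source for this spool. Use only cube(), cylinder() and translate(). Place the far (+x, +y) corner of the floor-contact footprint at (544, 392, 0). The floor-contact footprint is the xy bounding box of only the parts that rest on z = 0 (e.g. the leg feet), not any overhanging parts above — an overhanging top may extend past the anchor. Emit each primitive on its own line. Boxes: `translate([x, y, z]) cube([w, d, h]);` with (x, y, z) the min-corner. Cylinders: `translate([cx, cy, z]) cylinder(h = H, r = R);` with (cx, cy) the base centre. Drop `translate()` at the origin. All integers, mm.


translate([410, 258, 0]) cylinder(h = 14, r = 134);
translate([410, 258, 14]) cylinder(h = 218, r = 44);
translate([410, 258, 232]) cylinder(h = 14, r = 134);


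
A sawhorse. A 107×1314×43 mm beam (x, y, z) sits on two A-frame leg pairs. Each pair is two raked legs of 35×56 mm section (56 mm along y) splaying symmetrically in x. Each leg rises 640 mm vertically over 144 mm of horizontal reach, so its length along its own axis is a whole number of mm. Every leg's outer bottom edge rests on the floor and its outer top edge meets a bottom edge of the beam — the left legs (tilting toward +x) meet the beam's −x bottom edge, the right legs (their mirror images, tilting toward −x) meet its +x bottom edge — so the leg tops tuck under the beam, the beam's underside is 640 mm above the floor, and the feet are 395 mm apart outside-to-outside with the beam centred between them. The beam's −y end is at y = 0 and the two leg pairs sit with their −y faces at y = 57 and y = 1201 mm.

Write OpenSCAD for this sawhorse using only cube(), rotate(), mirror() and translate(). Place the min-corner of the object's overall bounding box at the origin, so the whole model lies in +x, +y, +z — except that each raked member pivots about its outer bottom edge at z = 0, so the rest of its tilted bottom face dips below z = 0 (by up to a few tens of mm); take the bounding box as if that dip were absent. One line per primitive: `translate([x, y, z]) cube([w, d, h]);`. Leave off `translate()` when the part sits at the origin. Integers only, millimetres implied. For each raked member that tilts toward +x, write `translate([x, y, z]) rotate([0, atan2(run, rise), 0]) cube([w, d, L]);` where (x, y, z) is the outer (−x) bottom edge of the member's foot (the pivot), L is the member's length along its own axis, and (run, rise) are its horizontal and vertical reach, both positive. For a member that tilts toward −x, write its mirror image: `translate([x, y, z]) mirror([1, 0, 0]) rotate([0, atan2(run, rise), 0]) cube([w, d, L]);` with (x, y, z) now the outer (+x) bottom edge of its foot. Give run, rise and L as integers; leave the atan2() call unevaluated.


translate([144, 0, 640]) cube([107, 1314, 43]);
translate([0, 57, 0]) rotate([0, atan2(144, 640), 0]) cube([35, 56, 656]);
translate([395, 57, 0]) mirror([1, 0, 0]) rotate([0, atan2(144, 640), 0]) cube([35, 56, 656]);
translate([0, 1201, 0]) rotate([0, atan2(144, 640), 0]) cube([35, 56, 656]);
translate([395, 1201, 0]) mirror([1, 0, 0]) rotate([0, atan2(144, 640), 0]) cube([35, 56, 656]);


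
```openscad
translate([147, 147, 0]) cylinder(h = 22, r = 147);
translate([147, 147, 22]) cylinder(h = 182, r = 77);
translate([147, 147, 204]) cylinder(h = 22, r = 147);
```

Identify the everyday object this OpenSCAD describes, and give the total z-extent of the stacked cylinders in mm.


A spool. The overall height is 226 mm.

Three coaxial cylinders, large–small–large — a spool. Two 22 mm flanges and a 182 mm core give 22 + 182 + 22 = 226 mm.


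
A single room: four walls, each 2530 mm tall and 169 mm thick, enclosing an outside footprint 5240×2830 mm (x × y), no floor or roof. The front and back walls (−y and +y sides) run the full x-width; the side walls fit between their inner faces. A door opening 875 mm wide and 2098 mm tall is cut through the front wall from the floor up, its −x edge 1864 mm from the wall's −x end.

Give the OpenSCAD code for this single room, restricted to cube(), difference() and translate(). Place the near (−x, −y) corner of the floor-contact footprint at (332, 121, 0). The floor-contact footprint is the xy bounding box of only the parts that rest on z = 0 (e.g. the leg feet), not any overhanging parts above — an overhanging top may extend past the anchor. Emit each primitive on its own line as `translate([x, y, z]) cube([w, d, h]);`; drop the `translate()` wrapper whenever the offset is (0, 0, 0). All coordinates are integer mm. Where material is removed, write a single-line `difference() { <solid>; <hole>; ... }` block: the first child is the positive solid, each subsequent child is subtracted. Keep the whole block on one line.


difference() { translate([332, 121, 0]) cube([5240, 169, 2530]); translate([2196, 121, 0]) cube([875, 169, 2098]); }
translate([332, 2782, 0]) cube([5240, 169, 2530]);
translate([332, 290, 0]) cube([169, 2492, 2530]);
translate([5403, 290, 0]) cube([169, 2492, 2530]);


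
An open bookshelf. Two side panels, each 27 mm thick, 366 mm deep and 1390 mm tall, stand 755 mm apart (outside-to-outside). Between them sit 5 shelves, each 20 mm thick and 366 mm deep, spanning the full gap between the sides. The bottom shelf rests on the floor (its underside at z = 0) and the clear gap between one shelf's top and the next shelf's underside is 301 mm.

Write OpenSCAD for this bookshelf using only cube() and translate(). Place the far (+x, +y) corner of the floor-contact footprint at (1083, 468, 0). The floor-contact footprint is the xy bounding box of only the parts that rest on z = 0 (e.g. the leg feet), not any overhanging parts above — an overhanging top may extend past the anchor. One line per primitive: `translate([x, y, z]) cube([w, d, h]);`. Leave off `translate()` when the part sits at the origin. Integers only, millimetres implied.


translate([328, 102, 0]) cube([27, 366, 1390]);
translate([1056, 102, 0]) cube([27, 366, 1390]);
translate([355, 102, 0]) cube([701, 366, 20]);
translate([355, 102, 321]) cube([701, 366, 20]);
translate([355, 102, 642]) cube([701, 366, 20]);
translate([355, 102, 963]) cube([701, 366, 20]);
translate([355, 102, 1284]) cube([701, 366, 20]);


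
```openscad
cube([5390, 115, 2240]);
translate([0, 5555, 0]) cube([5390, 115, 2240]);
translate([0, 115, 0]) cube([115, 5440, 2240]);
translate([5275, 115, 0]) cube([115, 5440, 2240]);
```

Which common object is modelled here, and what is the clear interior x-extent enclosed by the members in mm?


A house (or room) frame. The interior width is 5160 mm.

Four 2240 mm walls enclosing a rectangle with no floor or roof — a room or house frame. Outside width is 5390 mm and wall thickness is 115 mm, so the interior width is 5390 − 2 × 115 = 5160 mm.


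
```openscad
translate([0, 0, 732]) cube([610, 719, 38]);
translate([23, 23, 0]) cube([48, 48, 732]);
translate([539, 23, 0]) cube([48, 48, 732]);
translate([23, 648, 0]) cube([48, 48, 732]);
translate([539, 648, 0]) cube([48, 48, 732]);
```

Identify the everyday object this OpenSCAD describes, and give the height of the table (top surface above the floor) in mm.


A table. The table height is 770 mm.

A 610×719×38 slab sits at z = 732 on four 48 mm square posts — a table. The top surface is at 732 + 38 = 770 mm.


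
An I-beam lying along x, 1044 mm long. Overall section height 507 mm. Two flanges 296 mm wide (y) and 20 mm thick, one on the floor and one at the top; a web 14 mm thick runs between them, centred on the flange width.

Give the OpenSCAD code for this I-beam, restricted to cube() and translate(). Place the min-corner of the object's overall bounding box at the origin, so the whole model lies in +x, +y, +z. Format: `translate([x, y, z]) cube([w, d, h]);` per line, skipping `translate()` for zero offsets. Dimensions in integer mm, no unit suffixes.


cube([1044, 296, 20]);
translate([0, 141, 20]) cube([1044, 14, 467]);
translate([0, 0, 487]) cube([1044, 296, 20]);


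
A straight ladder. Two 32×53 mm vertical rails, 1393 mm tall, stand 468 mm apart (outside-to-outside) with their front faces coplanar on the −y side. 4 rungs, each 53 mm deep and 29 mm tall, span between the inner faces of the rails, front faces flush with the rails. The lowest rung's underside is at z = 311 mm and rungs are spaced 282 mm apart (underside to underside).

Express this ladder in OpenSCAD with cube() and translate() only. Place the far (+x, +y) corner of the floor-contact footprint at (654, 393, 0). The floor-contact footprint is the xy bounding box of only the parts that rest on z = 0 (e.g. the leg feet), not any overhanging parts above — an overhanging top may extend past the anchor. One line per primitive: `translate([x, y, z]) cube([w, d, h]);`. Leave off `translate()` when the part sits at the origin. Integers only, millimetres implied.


// rung span = 468 - 2*32 = 404
// rung[k] z = 311 + k*282
translate([186, 340, 0]) cube([32, 53, 1393]);
translate([622, 340, 0]) cube([32, 53, 1393]);
translate([218, 340, 311]) cube([404, 53, 29]);
translate([218, 340, 593]) cube([404, 53, 29]);
translate([218, 340, 875]) cube([404, 53, 29]);
translate([218, 340, 1157]) cube([404, 53, 29]);


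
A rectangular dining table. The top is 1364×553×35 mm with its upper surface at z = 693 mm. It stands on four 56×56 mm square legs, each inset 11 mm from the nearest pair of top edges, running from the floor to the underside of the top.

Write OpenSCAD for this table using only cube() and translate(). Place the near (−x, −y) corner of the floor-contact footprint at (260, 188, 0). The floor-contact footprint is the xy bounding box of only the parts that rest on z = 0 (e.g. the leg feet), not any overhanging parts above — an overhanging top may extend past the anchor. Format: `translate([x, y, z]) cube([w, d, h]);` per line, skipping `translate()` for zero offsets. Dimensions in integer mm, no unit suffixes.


translate([249, 177, 658]) cube([1364, 553, 35]);
translate([260, 188, 0]) cube([56, 56, 658]);
translate([1546, 188, 0]) cube([56, 56, 658]);
translate([260, 663, 0]) cube([56, 56, 658]);
translate([1546, 663, 0]) cube([56, 56, 658]);


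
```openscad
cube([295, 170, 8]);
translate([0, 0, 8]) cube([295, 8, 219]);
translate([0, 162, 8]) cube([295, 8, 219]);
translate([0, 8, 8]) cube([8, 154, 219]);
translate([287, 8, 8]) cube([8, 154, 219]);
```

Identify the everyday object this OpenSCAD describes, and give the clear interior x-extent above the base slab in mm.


An open box. The internal width is 279 mm.

A 295×170 base slab with four walls standing on it — an open box. The base is 295 mm wide and the walls are 8 mm thick, so the internal width is 295 − 2 × 8 = 279 mm.


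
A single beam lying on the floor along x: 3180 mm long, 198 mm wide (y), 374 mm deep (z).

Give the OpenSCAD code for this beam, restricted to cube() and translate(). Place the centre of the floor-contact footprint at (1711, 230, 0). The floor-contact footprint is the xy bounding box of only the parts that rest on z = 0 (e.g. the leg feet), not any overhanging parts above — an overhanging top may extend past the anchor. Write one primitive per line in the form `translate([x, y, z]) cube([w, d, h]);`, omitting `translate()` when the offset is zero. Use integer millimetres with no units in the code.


translate([121, 131, 0]) cube([3180, 198, 374]);


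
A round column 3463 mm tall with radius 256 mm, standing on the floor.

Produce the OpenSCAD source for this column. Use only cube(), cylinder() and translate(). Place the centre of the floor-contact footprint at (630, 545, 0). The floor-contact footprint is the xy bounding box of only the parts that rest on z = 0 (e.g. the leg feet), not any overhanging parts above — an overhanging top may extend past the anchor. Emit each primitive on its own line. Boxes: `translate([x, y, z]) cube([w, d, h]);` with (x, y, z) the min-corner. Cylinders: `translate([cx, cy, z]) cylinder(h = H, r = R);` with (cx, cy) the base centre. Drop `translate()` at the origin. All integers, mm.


translate([630, 545, 0]) cylinder(h = 3463, r = 256);


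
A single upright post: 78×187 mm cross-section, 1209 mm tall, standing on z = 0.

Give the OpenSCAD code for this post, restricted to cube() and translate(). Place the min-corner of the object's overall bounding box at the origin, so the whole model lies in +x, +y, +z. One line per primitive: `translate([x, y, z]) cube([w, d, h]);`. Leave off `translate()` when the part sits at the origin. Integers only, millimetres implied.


cube([78, 187, 1209]);


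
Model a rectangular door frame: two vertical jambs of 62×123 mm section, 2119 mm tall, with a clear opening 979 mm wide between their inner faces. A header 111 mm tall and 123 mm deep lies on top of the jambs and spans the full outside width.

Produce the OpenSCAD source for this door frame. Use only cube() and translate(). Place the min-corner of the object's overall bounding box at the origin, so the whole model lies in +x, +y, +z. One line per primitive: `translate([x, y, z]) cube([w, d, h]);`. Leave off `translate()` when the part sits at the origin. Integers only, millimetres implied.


cube([62, 123, 2119]);
translate([1041, 0, 0]) cube([62, 123, 2119]);
translate([0, 0, 2119]) cube([1103, 123, 111]);


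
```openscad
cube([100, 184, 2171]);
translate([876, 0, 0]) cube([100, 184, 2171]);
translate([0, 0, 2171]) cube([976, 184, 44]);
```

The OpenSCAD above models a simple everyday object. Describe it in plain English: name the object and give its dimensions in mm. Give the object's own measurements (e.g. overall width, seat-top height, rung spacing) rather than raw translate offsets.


A door frame. The clear opening is 776 mm wide and 2171 mm high. Two 100 mm wide jambs, 184 mm deep, stand either side of the opening from the floor to the top of the opening. A 44 mm thick head sits across the top of both jambs, spanning the full outside width of the frame.


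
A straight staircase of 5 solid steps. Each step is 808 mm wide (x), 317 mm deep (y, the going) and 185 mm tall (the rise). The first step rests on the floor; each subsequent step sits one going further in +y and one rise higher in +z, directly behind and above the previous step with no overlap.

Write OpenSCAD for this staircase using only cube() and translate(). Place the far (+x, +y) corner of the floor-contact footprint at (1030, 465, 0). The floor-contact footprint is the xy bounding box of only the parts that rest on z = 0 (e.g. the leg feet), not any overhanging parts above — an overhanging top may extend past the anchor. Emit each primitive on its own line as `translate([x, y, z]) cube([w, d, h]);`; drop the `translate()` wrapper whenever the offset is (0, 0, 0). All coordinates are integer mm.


translate([222, 148, 0]) cube([808, 317, 185]);
translate([222, 465, 185]) cube([808, 317, 185]);
translate([222, 782, 370]) cube([808, 317, 185]);
translate([222, 1099, 555]) cube([808, 317, 185]);
translate([222, 1416, 740]) cube([808, 317, 185]);


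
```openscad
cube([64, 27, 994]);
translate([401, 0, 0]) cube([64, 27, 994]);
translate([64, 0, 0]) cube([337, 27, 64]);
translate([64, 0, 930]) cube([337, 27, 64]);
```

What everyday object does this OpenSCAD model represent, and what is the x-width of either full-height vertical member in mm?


A picture frame. The border width is 64 mm.

Four thin pieces enclosing a rectangular opening — a picture frame. The two full-height stiles are 994 mm tall; the top rail sits at z = 930 and is 64 mm tall, so the border above the opening is 994 − 930 = 64 mm, matching the stile x-width.


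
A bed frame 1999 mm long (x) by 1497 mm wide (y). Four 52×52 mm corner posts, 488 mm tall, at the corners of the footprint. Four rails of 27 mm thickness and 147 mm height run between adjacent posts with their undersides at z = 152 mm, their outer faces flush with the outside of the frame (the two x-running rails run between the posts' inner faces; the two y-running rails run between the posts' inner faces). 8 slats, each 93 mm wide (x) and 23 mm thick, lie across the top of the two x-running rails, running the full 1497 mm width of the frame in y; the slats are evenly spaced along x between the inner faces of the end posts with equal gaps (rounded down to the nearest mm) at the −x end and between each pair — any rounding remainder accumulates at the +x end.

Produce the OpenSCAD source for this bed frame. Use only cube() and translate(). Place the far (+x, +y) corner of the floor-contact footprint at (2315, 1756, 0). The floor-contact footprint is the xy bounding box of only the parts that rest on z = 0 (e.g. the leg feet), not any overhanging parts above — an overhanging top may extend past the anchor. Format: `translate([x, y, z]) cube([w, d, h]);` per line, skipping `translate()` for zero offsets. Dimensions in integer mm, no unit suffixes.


translate([316, 259, 0]) cube([52, 52, 488]);
translate([316, 1704, 0]) cube([52, 52, 488]);
translate([2263, 259, 0]) cube([52, 52, 488]);
translate([2263, 1704, 0]) cube([52, 52, 488]);
translate([368, 259, 152]) cube([1895, 27, 147]);
translate([368, 1729, 152]) cube([1895, 27, 147]);
translate([316, 311, 152]) cube([27, 1393, 147]);
translate([2288, 311, 152]) cube([27, 1393, 147]);
translate([495, 259, 299]) cube([93, 1497, 23]);
translate([715, 259, 299]) cube([93, 1497, 23]);
translate([935, 259, 299]) cube([93, 1497, 23]);
translate([1155, 259, 299]) cube([93, 1497, 23]);
translate([1375, 259, 299]) cube([93, 1497, 23]);
translate([1595, 259, 299]) cube([93, 1497, 23]);
translate([1815, 259, 299]) cube([93, 1497, 23]);
translate([2035, 259, 299]) cube([93, 1497, 23]);


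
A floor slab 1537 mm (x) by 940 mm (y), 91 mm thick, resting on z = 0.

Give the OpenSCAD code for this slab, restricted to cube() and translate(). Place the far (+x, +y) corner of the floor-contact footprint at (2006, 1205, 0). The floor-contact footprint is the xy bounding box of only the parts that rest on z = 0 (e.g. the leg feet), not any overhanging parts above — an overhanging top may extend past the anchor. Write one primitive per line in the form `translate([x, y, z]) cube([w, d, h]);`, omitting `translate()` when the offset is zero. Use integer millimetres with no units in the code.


translate([469, 265, 0]) cube([1537, 940, 91]);


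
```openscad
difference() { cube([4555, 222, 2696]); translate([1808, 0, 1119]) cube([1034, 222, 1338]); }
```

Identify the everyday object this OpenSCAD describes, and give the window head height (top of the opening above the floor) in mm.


A wall with a window opening. The window head height is 2457 mm.

A wall with a rectangular opening subtracted — a window. Sill at z = 1119, opening 1338 mm tall, so the head is at 1119 + 1338 = 2457 mm.


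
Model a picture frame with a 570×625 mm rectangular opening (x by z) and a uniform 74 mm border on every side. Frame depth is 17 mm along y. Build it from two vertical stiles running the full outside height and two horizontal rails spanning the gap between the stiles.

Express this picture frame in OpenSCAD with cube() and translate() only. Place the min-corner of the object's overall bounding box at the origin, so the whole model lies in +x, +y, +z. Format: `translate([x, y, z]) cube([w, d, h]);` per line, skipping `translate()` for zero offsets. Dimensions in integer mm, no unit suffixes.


cube([74, 17, 773]);
translate([644, 0, 0]) cube([74, 17, 773]);
translate([74, 0, 0]) cube([570, 17, 74]);
translate([74, 0, 699]) cube([570, 17, 74]);


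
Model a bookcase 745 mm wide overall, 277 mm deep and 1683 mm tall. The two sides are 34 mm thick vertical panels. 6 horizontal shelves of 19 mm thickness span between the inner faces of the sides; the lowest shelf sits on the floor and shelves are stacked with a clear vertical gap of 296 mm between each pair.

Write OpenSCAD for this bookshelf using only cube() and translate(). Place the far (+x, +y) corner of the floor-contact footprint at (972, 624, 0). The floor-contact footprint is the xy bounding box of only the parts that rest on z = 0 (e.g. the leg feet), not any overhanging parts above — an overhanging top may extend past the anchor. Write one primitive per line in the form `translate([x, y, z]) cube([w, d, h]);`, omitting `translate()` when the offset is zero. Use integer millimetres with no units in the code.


translate([227, 347, 0]) cube([34, 277, 1683]);
translate([938, 347, 0]) cube([34, 277, 1683]);
translate([261, 347, 0]) cube([677, 277, 19]);
translate([261, 347, 315]) cube([677, 277, 19]);
translate([261, 347, 630]) cube([677, 277, 19]);
translate([261, 347, 945]) cube([677, 277, 19]);
translate([261, 347, 1260]) cube([677, 277, 19]);
translate([261, 347, 1575]) cube([677, 277, 19]);


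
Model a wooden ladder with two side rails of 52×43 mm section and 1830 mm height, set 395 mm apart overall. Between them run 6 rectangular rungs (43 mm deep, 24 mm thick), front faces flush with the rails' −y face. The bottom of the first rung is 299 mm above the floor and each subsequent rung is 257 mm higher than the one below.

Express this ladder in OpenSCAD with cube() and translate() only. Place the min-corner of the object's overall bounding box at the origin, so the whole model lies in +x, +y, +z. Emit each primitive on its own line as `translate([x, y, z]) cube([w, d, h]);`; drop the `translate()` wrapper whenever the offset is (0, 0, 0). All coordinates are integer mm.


cube([52, 43, 1830]);
translate([343, 0, 0]) cube([52, 43, 1830]);
translate([52, 0, 299]) cube([291, 43, 24]);
translate([52, 0, 556]) cube([291, 43, 24]);
translate([52, 0, 813]) cube([291, 43, 24]);
translate([52, 0, 1070]) cube([291, 43, 24]);
translate([52, 0, 1327]) cube([291, 43, 24]);
translate([52, 0, 1584]) cube([291, 43, 24]);


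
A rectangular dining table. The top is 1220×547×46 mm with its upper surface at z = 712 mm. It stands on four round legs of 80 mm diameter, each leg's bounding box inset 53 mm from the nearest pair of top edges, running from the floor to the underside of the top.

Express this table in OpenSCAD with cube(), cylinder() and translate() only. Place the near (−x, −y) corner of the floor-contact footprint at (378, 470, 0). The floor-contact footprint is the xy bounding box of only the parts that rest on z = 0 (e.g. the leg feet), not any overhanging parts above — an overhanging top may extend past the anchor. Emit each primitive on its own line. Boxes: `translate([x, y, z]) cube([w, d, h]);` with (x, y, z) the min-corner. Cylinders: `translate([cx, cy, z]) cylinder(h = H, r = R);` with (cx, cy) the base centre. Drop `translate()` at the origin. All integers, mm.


// leg_h = 712 - 46 = 666
translate([325, 417, 666]) cube([1220, 547, 46]);
translate([418, 510, 0]) cylinder(h = 666, r = 40);
translate([1452, 510, 0]) cylinder(h = 666, r = 40);
translate([418, 871, 0]) cylinder(h = 666, r = 40);
translate([1452, 871, 0]) cylinder(h = 666, r = 40);


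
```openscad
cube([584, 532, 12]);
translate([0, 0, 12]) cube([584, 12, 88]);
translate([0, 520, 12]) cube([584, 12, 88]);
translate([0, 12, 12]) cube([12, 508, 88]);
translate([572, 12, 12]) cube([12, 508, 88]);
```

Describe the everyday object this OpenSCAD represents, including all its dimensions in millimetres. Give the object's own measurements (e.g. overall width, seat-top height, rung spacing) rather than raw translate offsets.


An open-topped rectangular box: outside dimensions 584×532×100 mm, with a uniform wall and base thickness of 12 mm. The base is a full 584×532 slab on the floor; four walls sit on top of the base. The front and back walls (the −y and +y sides) span the full width; the two side walls fit between them.


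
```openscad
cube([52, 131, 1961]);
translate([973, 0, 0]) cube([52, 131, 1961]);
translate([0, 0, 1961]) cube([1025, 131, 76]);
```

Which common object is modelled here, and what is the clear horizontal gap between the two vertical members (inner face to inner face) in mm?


A door frame. The clear opening width is 921 mm.

Two 1961 mm tall posts with a header on top — a door frame. The left jamb is 52 mm wide at x = 0; the right jamb starts at x = 973. The clear opening is 973 − 52 = 921 mm.


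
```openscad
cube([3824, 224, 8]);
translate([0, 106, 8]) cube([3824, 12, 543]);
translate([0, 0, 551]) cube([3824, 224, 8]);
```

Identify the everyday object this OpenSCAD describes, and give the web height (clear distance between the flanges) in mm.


An I-beam. The web height is 543 mm.

Two wide flanges with a thin centred web — an I-beam. Overall 559 mm minus two 8 mm flanges gives a web of 559 − 2·8 = 543 mm.


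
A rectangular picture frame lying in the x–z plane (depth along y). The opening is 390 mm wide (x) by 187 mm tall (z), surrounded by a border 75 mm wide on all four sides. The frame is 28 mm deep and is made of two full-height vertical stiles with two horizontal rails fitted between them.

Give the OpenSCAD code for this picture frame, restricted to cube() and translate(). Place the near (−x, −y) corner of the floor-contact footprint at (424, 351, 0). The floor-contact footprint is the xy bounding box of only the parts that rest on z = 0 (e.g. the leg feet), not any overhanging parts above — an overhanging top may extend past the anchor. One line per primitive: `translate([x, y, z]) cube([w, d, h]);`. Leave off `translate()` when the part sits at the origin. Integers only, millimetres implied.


translate([424, 351, 0]) cube([75, 28, 337]);
translate([889, 351, 0]) cube([75, 28, 337]);
translate([499, 351, 0]) cube([390, 28, 75]);
translate([499, 351, 262]) cube([390, 28, 75]);


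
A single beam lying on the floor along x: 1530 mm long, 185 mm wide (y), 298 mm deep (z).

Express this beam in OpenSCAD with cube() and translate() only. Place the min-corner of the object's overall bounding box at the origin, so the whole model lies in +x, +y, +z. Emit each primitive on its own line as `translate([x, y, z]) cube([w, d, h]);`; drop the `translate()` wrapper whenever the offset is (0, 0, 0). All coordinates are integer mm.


cube([1530, 185, 298]);


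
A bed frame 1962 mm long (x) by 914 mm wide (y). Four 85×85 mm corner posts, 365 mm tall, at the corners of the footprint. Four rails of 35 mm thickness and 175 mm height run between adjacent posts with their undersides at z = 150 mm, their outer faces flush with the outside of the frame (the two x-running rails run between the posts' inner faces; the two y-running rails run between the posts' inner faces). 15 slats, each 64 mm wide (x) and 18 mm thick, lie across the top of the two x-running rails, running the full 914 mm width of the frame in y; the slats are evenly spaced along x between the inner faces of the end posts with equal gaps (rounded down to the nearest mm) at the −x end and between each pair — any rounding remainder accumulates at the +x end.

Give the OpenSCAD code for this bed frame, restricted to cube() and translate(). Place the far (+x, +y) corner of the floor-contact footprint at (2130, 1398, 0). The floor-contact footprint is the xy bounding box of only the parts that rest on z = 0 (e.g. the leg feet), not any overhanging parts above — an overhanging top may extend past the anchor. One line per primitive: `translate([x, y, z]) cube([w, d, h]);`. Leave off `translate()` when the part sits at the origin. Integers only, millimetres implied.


translate([168, 484, 0]) cube([85, 85, 365]);
translate([168, 1313, 0]) cube([85, 85, 365]);
translate([2045, 484, 0]) cube([85, 85, 365]);
translate([2045, 1313, 0]) cube([85, 85, 365]);
translate([253, 484, 150]) cube([1792, 35, 175]);
translate([253, 1363, 150]) cube([1792, 35, 175]);
translate([168, 569, 150]) cube([35, 744, 175]);
translate([2095, 569, 150]) cube([35, 744, 175]);
translate([305, 484, 325]) cube([64, 914, 18]);
translate([421, 484, 325]) cube([64, 914, 18]);
translate([537, 484, 325]) cube([64, 914, 18]);
translate([653, 484, 325]) cube([64, 914, 18]);
translate([769, 484, 325]) cube([64, 914, 18]);
translate([885, 484, 325]) cube([64, 914, 18]);
translate([1001, 484, 325]) cube([64, 914, 18]);
translate([1117, 484, 325]) cube([64, 914, 18]);
translate([1233, 484, 325]) cube([64, 914, 18]);
translate([1349, 484, 325]) cube([64, 914, 18]);
translate([1465, 484, 325]) cube([64, 914, 18]);
translate([1581, 484, 325]) cube([64, 914, 18]);
translate([1697, 484, 325]) cube([64, 914, 18]);
translate([1813, 484, 325]) cube([64, 914, 18]);
translate([1929, 484, 325]) cube([64, 914, 18]);


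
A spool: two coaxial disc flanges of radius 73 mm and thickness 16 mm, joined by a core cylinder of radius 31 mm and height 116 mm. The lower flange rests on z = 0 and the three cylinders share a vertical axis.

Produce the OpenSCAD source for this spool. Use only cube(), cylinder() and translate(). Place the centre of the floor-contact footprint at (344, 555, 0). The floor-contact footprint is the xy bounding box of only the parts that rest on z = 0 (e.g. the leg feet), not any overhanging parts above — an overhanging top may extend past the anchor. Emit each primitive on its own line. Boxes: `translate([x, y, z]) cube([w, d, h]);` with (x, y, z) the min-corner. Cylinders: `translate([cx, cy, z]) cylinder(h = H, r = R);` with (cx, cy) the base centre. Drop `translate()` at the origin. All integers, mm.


translate([344, 555, 0]) cylinder(h = 16, r = 73);
translate([344, 555, 16]) cylinder(h = 116, r = 31);
translate([344, 555, 132]) cylinder(h = 16, r = 73);


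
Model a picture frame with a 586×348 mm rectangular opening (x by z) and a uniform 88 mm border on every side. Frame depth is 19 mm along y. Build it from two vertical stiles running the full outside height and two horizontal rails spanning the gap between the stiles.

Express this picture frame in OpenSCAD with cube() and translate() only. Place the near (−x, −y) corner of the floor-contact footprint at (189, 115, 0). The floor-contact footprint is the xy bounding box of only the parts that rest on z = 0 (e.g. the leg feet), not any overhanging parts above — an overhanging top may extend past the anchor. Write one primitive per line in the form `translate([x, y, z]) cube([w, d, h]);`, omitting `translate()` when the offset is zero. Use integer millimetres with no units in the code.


translate([189, 115, 0]) cube([88, 19, 524]);
translate([863, 115, 0]) cube([88, 19, 524]);
translate([277, 115, 0]) cube([586, 19, 88]);
translate([277, 115, 436]) cube([586, 19, 88]);


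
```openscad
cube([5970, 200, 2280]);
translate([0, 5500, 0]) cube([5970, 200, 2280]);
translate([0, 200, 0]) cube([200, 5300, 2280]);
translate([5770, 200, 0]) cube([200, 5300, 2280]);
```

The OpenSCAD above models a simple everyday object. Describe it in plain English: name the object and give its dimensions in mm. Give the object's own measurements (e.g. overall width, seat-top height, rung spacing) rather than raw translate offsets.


The wall frame of a small rectangular building: four walls, each 2280 mm tall and 200 mm thick, enclosing a footprint 5970 mm (x) by 5700 mm (y) outside-to-outside, with no floor or roof. The front and back walls (the −y and +y sides) span the full width; the two side walls fit between them.


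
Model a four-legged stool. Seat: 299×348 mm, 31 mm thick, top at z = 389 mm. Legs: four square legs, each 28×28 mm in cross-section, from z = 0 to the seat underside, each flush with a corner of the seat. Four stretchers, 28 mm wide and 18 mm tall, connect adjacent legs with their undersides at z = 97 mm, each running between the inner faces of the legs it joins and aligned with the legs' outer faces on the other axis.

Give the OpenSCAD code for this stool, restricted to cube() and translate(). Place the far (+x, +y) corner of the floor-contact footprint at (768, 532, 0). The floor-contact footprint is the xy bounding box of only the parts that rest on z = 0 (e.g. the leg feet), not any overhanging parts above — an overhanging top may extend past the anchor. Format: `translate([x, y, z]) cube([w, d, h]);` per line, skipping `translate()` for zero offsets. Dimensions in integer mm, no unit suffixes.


// leg_h = 389 - 31 = 358
// stretcher span = 299 - 2*28 = 243
translate([469, 184, 358]) cube([299, 348, 31]);
translate([469, 184, 0]) cube([28, 28, 358]);
translate([740, 184, 0]) cube([28, 28, 358]);
translate([469, 504, 0]) cube([28, 28, 358]);
translate([740, 504, 0]) cube([28, 28, 358]);
translate([497, 184, 97]) cube([243, 28, 18]);
translate([497, 504, 97]) cube([243, 28, 18]);
translate([469, 212, 97]) cube([28, 292, 18]);
translate([740, 212, 97]) cube([28, 292, 18]);


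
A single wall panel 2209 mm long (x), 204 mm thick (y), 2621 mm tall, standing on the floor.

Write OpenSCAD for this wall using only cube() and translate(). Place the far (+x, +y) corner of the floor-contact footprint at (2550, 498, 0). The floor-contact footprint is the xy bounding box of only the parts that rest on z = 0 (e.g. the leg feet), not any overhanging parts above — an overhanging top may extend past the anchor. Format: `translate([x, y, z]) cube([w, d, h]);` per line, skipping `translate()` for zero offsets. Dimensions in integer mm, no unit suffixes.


translate([341, 294, 0]) cube([2209, 204, 2621]);


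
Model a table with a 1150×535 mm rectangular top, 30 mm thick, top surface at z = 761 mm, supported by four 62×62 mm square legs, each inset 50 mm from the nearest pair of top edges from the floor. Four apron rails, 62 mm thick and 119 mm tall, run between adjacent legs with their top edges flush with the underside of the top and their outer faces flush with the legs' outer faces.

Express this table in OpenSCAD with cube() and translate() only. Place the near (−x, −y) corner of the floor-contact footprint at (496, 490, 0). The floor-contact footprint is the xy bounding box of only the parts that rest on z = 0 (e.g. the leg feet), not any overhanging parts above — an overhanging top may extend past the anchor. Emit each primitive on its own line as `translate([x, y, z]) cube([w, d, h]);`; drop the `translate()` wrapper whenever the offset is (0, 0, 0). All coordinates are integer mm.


translate([446, 440, 731]) cube([1150, 535, 30]);
translate([496, 490, 0]) cube([62, 62, 731]);
translate([1484, 490, 0]) cube([62, 62, 731]);
translate([496, 863, 0]) cube([62, 62, 731]);
translate([1484, 863, 0]) cube([62, 62, 731]);
translate([558, 490, 612]) cube([926, 62, 119]);
translate([558, 863, 612]) cube([926, 62, 119]);
translate([496, 552, 612]) cube([62, 311, 119]);
translate([1484, 552, 612]) cube([62, 311, 119]);


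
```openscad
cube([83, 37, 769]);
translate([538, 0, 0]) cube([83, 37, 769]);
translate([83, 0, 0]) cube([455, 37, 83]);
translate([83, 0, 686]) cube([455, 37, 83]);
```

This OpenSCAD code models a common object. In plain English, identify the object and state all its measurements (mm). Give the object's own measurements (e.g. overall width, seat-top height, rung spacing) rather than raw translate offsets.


A rectangular picture frame lying in the x–z plane (depth along y). The opening is 455 mm wide (x) by 603 mm tall (z), surrounded by a border 83 mm wide on all four sides. The frame is 37 mm deep and is made of two full-height vertical stiles with two horizontal rails fitted between them.


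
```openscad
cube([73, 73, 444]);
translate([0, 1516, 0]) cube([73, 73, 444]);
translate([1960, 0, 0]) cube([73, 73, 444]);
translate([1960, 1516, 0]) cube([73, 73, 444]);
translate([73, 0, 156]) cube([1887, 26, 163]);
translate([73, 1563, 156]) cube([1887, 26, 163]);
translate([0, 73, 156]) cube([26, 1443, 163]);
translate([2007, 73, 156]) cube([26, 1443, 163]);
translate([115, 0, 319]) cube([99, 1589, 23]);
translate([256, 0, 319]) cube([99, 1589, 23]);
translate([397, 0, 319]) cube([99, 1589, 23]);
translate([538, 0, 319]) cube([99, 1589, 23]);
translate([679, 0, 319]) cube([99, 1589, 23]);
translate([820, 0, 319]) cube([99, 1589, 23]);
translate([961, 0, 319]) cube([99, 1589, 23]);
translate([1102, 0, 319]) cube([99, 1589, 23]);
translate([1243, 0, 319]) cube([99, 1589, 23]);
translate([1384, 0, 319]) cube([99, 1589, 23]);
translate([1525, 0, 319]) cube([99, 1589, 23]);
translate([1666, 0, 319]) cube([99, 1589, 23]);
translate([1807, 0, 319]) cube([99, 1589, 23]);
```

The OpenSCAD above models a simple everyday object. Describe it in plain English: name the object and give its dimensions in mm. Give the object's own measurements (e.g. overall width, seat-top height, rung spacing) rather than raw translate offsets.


A bed frame 2033 mm long (x) by 1589 mm wide (y). Four 73×73 mm corner posts, 444 mm tall, at the corners of the footprint. Four rails of 26 mm thickness and 163 mm height run between adjacent posts with their undersides at z = 156 mm, their outer faces flush with the outside of the frame (the two x-running rails run between the posts' inner faces; the two y-running rails run between the posts' inner faces). 13 slats, each 99 mm wide (x) and 23 mm thick, lie across the top of the two x-running rails, running the full 1589 mm width of the frame in y; along x they sit between the end posts with a 42 mm gap after the −x posts and between neighbouring slats, leaving 54 mm before the +x posts.


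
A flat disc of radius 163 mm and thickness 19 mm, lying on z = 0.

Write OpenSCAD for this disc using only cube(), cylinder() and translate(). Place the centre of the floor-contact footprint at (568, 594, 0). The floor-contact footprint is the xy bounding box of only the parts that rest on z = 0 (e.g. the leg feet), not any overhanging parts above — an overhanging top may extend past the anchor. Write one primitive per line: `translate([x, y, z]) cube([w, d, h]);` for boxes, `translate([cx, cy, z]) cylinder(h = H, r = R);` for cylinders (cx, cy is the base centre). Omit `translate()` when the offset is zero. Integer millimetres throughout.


translate([568, 594, 0]) cylinder(h = 19, r = 163);


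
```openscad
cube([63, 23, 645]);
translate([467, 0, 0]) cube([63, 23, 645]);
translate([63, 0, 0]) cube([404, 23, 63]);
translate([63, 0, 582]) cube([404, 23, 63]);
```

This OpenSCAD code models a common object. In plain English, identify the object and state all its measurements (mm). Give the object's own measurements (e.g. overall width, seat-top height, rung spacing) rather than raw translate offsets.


A rectangular picture frame lying in the x–z plane (depth along y). The opening is 404 mm wide (x) by 519 mm tall (z), surrounded by a border 63 mm wide on all four sides. The frame is 23 mm deep and is made of two full-height vertical stiles with two horizontal rails fitted between them.


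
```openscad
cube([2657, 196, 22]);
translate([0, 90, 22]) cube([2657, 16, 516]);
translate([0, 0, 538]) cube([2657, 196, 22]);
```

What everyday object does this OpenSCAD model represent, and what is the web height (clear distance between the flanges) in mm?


An I-beam. The web height is 516 mm.

Two wide flanges with a thin centred web — an I-beam. Overall 560 mm minus two 22 mm flanges gives a web of 560 − 2·22 = 516 mm.


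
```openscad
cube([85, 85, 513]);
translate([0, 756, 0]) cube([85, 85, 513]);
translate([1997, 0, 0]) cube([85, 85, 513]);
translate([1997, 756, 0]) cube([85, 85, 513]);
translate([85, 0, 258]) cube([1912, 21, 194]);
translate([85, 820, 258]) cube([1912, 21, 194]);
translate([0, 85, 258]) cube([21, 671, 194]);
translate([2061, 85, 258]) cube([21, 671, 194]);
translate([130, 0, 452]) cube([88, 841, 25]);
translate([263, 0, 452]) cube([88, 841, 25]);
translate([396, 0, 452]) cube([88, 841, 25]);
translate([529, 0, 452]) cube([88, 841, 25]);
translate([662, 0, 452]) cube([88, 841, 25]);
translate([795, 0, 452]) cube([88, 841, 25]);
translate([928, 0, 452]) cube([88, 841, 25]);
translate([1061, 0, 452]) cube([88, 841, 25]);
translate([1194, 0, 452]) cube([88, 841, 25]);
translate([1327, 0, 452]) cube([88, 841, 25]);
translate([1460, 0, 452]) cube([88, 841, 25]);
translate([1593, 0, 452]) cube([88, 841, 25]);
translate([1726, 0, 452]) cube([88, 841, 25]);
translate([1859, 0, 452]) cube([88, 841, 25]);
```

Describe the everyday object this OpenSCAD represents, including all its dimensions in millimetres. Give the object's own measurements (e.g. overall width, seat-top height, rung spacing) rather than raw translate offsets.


A bed frame 2082 mm long (x) by 841 mm wide (y). Four 85×85 mm corner posts, 513 mm tall, at the corners of the footprint. Four rails of 21 mm thickness and 194 mm height run between adjacent posts with their undersides at z = 258 mm, their outer faces flush with the outside of the frame (the two x-running rails run between the posts' inner faces; the two y-running rails run between the posts' inner faces). 14 slats, each 88 mm wide (x) and 25 mm thick, lie across the top of the two x-running rails, running the full 841 mm width of the frame in y; along x they sit between the end posts with a 45 mm gap after the −x posts and between neighbouring slats, leaving 50 mm before the +x posts.
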